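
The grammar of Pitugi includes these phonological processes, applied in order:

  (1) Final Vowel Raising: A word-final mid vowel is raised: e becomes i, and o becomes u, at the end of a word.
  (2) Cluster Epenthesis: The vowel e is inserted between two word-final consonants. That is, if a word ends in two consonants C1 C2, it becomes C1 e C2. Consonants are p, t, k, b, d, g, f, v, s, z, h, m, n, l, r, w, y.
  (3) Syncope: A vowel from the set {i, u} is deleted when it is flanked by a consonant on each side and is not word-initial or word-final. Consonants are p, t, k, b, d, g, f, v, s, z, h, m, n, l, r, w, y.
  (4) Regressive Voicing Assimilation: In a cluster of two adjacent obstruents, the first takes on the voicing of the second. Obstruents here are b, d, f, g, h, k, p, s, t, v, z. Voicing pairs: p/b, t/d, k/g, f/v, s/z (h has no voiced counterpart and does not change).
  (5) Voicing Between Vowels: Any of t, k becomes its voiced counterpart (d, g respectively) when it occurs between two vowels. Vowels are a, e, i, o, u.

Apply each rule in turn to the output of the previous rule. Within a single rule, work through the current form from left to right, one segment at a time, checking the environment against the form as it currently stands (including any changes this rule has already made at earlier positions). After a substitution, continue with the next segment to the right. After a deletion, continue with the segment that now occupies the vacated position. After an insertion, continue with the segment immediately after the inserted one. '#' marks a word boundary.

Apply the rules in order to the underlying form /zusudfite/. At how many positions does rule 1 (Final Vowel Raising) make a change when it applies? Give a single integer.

(1) Final Vowel Raising: [zusudfite] → [zusudfiti]
(2) Cluster Epenthesis: no change — [zusudfiti]
(3) Syncope: [zusudfiti] → [zsdfti]
(4) Regressive Voicing Assimilation: [zsdfti] → [sztfti]
(5) Voicing Between Vowels: no change — [sztfti]
Rule 1 changed 1 position(s).

1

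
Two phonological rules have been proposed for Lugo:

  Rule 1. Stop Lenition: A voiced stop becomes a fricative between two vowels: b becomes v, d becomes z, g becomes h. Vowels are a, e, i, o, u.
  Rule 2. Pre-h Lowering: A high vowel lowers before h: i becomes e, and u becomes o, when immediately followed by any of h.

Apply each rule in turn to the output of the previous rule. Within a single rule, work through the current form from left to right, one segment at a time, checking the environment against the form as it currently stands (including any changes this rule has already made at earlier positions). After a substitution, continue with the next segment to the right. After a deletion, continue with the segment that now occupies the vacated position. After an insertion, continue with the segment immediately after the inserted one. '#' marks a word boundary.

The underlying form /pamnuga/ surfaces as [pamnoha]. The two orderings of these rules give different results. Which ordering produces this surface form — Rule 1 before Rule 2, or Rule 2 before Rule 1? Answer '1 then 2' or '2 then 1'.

1 then 2

Order 1 then 2:
  1 Stop Lenition: [pamnuga] → [pamnuha]
  2 Pre-h Lowering: [pamnuha] → [pamnoha]
  result: [pamnoha]
Order 2 then 1:
  2 Pre-h Lowering: no change — [pamnuga]
  1 Stop Lenition: [pamnuga] → [pamnuha]
  result: [pamnuha]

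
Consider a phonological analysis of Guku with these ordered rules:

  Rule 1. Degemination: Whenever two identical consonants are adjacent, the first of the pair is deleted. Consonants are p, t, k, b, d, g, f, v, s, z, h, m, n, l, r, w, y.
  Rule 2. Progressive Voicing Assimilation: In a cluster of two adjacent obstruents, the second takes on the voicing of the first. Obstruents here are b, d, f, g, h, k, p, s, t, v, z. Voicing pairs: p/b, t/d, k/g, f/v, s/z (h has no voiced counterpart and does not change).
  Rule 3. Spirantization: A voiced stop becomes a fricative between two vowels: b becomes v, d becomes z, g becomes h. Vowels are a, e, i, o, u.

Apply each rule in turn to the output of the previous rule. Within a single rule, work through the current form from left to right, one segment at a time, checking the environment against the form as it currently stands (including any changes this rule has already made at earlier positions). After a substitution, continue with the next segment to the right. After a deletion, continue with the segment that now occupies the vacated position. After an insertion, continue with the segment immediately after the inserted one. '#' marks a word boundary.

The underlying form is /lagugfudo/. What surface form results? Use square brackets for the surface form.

Rule 1 Degemination: no change — [lagugfudo]
Rule 2 Progressive Voicing Assimilation: [lagugfudo] → [lagugvudo]
Rule 3 Spirantization: [lagugvudo] → [lahugvuzo]

[lahugvuzo]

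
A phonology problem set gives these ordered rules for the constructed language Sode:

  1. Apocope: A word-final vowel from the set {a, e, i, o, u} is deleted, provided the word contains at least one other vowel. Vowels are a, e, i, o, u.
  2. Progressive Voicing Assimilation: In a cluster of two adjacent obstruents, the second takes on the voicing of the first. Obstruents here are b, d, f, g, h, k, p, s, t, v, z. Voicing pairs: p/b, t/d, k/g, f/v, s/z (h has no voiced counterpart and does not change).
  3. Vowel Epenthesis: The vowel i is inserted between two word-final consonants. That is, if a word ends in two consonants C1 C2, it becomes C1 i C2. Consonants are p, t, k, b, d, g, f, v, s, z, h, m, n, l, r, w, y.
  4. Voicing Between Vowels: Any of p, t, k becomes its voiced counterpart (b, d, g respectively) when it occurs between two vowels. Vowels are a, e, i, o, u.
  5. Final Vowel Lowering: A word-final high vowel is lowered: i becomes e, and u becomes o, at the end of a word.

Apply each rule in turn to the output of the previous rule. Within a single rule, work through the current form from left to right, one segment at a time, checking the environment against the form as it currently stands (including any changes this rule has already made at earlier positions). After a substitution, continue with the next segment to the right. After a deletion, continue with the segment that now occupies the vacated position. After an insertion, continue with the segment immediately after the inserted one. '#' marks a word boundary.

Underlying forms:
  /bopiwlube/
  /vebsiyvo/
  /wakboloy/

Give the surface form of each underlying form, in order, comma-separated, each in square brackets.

/bopiwlube/:
  1 Apocope: [bopiwlube] → [bopiwlub]
  2 Progressive Voicing Assimilation: no change — [bopiwlub]
  3 Vowel Epenthesis: no change — [bopiwlub]
  4 Voicing Between Vowels: [bopiwlub] → [bobiwlub]
  5 Final Vowel Lowering: no change — [bobiwlub]
/vebsiyvo/:
  1 Apocope: [vebsiyvo] → [vebsiyv]
  2 Progressive Voicing Assimilation: [vebsiyv] → [vebziyv]
  3 Vowel Epenthesis: [vebziyv] → [vebziyiv]
  4 Voicing Between Vowels: no change — [vebziyiv]
  5 Final Vowel Lowering: no change — [vebziyiv]
/wakboloy/:
  1 Apocope: no change — [wakboloy]
  2 Progressive Voicing Assimilation: [wakboloy] → [wakpoloy]
  3 Vowel Epenthesis: no change — [wakpoloy]
  4 Voicing Between Vowels: no change — [wakpoloy]
  5 Final Vowel Lowering: no change — [wakpoloy]

[bobiwlub], [vebziyiv], [wakpoloy]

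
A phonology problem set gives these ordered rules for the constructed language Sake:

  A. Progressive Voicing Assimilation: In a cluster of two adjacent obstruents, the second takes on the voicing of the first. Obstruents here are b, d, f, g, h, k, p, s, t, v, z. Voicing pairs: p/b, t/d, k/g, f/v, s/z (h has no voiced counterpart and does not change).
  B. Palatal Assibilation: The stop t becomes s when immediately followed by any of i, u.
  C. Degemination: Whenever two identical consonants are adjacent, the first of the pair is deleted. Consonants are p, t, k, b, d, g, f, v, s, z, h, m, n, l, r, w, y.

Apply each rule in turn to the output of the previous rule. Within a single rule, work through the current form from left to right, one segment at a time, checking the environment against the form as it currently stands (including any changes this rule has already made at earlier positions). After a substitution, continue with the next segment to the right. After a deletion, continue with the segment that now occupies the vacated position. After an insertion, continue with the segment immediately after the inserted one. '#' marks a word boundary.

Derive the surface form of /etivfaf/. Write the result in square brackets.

A Progressive Voicing Assimilation: [etivfaf] → [etivvaf]
B Palatal Assibilation: [etivvaf] → [esivvaf]
C Degemination: [esivvaf] → [esivaf]

[esivaf]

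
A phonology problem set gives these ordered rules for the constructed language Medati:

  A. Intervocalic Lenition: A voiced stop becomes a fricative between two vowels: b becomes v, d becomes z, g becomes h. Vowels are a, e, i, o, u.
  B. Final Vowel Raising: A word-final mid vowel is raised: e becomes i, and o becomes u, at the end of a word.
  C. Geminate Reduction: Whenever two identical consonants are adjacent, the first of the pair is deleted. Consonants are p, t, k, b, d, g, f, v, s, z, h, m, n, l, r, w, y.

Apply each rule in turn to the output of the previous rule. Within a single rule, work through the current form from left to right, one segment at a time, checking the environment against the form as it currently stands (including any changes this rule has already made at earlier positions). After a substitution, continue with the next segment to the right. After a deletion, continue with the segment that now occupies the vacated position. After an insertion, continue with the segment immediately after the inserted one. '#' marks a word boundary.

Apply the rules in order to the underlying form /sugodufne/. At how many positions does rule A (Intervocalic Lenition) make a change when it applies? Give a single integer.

2

A Intervocalic Lenition: [sugodufne] → [suhozufne]
B Final Vowel Raising: [suhozufne] → [suhozufni]
C Geminate Reduction: no change — [suhozufni]
Rule A changed 2 position(s).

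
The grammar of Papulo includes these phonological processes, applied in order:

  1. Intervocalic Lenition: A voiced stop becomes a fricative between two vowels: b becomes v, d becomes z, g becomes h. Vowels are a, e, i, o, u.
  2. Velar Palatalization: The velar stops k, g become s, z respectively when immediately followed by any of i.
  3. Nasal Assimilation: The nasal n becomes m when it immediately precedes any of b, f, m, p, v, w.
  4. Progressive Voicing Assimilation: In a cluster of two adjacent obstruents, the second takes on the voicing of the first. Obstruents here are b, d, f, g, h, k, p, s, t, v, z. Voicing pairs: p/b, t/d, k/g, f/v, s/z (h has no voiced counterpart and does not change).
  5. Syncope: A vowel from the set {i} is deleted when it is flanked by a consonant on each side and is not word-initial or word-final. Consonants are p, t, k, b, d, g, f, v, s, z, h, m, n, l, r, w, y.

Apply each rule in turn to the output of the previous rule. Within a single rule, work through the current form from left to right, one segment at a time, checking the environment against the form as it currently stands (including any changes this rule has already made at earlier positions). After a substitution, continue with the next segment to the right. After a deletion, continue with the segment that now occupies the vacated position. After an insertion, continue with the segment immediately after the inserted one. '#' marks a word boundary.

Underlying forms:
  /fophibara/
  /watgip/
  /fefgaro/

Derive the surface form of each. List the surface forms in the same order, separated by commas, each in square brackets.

[fophvara], [watsp], [fefkaro]

/fophibara/:
  1 Intervocalic Lenition: [fophibara] → [fophivara]
  2 Velar Palatalization: no change — [fophivara]
  3 Nasal Assimilation: no change — [fophivara]
  4 Progressive Voicing Assimilation: no change — [fophivara]
  5 Syncope: [fophivara] → [fophvara]
/watgip/:
  1 Intervocalic Lenition: no change — [watgip]
  2 Velar Palatalization: [watgip] → [watzip]
  3 Nasal Assimilation: no change — [watzip]
  4 Progressive Voicing Assimilation: [watzip] → [watsip]
  5 Syncope: [watsip] → [watsp]
/fefgaro/:
  1 Intervocalic Lenition: no change — [fefgaro]
  2 Velar Palatalization: no change — [fefgaro]
  3 Nasal Assimilation: no change — [fefgaro]
  4 Progressive Voicing Assimilation: [fefgaro] → [fefkaro]
  5 Syncope: no change — [fefkaro]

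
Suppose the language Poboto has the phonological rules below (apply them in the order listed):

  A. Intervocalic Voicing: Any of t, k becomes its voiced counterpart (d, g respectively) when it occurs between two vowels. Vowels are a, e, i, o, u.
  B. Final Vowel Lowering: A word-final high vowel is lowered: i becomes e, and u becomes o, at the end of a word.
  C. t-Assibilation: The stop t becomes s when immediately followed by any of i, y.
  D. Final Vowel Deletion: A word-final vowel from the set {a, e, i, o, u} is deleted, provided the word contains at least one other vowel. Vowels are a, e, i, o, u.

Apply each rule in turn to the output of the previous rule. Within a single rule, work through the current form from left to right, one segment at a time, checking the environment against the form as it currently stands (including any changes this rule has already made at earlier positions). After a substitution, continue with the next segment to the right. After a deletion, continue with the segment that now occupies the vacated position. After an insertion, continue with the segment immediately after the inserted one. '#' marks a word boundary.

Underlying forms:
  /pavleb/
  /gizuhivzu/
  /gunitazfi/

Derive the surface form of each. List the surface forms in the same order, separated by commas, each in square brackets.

[pavleb], [gizuhivz], [gunidazf]

/pavleb/:
  A Intervocalic Voicing: no change — [pavleb]
  B Final Vowel Lowering: no change — [pavleb]
  C t-Assibilation: no change — [pavleb]
  D Final Vowel Deletion: no change — [pavleb]
/gizuhivzu/:
  A Intervocalic Voicing: no change — [gizuhivzu]
  B Final Vowel Lowering: [gizuhivzu] → [gizuhivzo]
  C t-Assibilation: no change — [gizuhivzo]
  D Final Vowel Deletion: [gizuhivzo] → [gizuhivz]
/gunitazfi/:
  A Intervocalic Voicing: [gunitazfi] → [gunidazfi]
  B Final Vowel Lowering: [gunidazfi] → [gunidazfe]
  C t-Assibilation: no change — [gunidazfe]
  D Final Vowel Deletion: [gunidazfe] → [gunidazf]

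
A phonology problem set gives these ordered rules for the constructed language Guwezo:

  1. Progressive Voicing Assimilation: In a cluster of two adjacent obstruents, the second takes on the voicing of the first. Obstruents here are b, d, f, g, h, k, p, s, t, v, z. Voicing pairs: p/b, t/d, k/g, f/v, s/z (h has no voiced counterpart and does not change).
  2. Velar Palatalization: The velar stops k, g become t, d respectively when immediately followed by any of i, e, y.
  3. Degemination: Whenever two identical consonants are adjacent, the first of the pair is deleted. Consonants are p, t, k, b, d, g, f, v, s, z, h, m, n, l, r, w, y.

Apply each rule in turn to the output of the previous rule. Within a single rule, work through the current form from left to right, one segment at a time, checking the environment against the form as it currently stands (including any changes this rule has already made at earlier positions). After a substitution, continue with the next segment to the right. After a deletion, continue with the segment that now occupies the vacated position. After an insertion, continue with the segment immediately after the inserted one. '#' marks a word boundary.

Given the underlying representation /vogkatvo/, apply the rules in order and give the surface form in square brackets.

1 Progressive Voicing Assimilation: [vogkatvo] → [voggatfo]
2 Velar Palatalization: no change — [voggatfo]
3 Degemination: [voggatfo] → [vogatfo]

[vogatfo]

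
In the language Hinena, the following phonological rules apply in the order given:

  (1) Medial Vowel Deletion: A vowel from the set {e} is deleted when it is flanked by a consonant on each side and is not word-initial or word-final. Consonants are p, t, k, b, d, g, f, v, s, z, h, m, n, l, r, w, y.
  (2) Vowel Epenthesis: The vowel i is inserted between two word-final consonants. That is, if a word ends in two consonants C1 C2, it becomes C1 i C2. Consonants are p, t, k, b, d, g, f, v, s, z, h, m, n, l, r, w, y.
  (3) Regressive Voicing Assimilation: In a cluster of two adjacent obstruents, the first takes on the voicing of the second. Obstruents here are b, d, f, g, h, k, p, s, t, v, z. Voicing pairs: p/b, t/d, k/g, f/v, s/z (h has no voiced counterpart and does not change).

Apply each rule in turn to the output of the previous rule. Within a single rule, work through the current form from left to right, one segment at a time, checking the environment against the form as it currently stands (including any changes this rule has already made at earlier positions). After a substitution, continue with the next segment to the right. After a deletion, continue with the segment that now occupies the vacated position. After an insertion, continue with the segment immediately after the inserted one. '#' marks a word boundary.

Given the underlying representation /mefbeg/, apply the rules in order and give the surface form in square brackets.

[mvbig]

(1) Medial Vowel Deletion: [mefbeg] → [mfbg]
(2) Vowel Epenthesis: [mfbg] → [mfbig]
(3) Regressive Voicing Assimilation: [mfbig] → [mvbig]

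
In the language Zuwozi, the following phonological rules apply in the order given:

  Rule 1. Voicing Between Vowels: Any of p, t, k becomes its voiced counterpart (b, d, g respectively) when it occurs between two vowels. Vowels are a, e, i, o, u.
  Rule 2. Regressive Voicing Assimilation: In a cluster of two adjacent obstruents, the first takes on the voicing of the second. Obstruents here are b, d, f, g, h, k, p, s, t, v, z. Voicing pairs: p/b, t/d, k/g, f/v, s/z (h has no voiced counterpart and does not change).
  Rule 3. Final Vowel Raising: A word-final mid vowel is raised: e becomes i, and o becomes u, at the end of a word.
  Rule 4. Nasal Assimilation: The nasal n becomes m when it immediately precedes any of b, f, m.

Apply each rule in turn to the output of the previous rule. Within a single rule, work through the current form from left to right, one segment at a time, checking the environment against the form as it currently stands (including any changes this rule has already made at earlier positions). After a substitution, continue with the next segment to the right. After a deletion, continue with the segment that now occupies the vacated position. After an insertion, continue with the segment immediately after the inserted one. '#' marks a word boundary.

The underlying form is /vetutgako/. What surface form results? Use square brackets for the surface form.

[vedudgagu]

Rule 1 Voicing Between Vowels: [vetutgako] → [vedutgago]
Rule 2 Regressive Voicing Assimilation: [vedutgago] → [vedudgago]
Rule 3 Final Vowel Raising: [vedudgago] → [vedudgagu]
Rule 4 Nasal Assimilation: no change — [vedudgagu]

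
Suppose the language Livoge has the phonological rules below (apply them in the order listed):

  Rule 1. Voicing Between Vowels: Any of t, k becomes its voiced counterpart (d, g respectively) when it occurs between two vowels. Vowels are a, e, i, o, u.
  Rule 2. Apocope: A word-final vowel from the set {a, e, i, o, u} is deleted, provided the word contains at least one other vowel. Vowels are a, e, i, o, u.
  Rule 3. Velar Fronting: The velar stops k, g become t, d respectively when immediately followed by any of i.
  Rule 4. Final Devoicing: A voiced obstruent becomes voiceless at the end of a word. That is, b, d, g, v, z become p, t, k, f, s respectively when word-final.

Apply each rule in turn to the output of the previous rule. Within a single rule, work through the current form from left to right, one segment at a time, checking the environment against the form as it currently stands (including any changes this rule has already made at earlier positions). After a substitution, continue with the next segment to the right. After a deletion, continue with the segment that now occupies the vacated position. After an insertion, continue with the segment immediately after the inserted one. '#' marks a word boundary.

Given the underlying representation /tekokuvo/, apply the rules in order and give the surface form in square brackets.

[tegoguf]

Rule 1 Voicing Between Vowels: [tekokuvo] → [tegoguvo]
Rule 2 Apocope: [tegoguvo] → [tegoguv]
Rule 3 Velar Fronting: no change — [tegoguv]
Rule 4 Final Devoicing: [tegoguv] → [tegoguf]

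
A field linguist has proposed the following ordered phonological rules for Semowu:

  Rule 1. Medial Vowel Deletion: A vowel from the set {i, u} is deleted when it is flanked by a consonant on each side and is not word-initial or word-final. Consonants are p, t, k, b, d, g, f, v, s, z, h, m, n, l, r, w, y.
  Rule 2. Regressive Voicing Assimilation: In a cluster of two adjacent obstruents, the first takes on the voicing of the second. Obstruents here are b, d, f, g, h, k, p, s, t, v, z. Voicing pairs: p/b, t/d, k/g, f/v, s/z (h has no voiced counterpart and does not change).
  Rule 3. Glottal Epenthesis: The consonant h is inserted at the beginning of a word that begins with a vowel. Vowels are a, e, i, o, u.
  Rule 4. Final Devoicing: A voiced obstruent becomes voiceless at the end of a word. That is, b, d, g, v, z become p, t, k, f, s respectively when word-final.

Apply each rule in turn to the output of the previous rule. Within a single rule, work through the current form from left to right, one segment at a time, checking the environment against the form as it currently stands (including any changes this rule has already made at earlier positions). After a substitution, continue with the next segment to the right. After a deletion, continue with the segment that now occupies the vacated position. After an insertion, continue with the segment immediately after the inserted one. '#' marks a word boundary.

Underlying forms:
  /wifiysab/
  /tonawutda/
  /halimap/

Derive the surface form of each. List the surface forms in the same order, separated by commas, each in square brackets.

/wifiysab/:
  Rule 1 Medial Vowel Deletion: [wifiysab] → [wfysab]
  Rule 2 Regressive Voicing Assimilation: no change — [wfysab]
  Rule 3 Glottal Epenthesis: no change — [wfysab]
  Rule 4 Final Devoicing: [wfysab] → [wfysap]
/tonawutda/:
  Rule 1 Medial Vowel Deletion: [tonawutda] → [tonawtda]
  Rule 2 Regressive Voicing Assimilation: [tonawtda] → [tonawdda]
  Rule 3 Glottal Epenthesis: no change — [tonawdda]
  Rule 4 Final Devoicing: no change — [tonawdda]
/halimap/:
  Rule 1 Medial Vowel Deletion: [halimap] → [halmap]
  Rule 2 Regressive Voicing Assimilation: no change — [halmap]
  Rule 3 Glottal Epenthesis: no change — [halmap]
  Rule 4 Final Devoicing: no change — [halmap]

[wfysap], [tonawdda], [halmap]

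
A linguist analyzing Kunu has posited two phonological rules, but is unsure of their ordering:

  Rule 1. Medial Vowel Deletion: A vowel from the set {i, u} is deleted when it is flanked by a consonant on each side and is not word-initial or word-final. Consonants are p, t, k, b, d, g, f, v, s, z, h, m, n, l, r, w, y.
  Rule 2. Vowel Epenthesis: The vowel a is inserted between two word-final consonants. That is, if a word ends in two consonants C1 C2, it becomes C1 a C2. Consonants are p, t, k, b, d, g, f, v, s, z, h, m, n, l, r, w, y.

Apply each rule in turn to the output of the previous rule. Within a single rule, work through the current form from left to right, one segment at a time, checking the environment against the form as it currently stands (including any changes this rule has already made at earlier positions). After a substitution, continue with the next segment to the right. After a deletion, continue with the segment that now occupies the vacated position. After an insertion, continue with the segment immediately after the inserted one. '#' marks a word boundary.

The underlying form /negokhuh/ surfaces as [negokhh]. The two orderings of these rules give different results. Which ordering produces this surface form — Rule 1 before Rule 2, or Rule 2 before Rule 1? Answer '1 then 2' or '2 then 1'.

Order 1 then 2:
  1 Medial Vowel Deletion: [negokhuh] → [negokhh]
  2 Vowel Epenthesis: [negokhh] → [negokhah]
  result: [negokhah]
Order 2 then 1:
  2 Vowel Epenthesis: no change — [negokhuh]
  1 Medial Vowel Deletion: [negokhuh] → [negokhh]
  result: [negokhh]

2 then 1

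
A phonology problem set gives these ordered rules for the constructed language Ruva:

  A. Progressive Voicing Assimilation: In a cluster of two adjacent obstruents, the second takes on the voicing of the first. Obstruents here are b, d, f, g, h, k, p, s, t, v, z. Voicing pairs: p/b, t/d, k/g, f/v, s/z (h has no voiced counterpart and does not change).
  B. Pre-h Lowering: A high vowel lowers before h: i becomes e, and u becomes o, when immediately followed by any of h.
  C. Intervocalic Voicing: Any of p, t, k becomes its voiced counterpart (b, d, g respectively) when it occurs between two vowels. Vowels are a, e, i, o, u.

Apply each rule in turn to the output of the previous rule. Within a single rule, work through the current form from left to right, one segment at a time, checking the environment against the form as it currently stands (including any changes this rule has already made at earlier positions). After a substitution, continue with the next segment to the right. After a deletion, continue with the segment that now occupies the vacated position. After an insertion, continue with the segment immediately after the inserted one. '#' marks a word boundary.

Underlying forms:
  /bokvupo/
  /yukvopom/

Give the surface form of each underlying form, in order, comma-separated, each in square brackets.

[bokfubo], [yukfobom]

/bokvupo/:
  A Progressive Voicing Assimilation: [bokvupo] → [bokfupo]
  B Pre-h Lowering: no change — [bokfupo]
  C Intervocalic Voicing: [bokfupo] → [bokfubo]
/yukvopom/:
  A Progressive Voicing Assimilation: [yukvopom] → [yukfopom]
  B Pre-h Lowering: no change — [yukfopom]
  C Intervocalic Voicing: [yukfopom] → [yukfobom]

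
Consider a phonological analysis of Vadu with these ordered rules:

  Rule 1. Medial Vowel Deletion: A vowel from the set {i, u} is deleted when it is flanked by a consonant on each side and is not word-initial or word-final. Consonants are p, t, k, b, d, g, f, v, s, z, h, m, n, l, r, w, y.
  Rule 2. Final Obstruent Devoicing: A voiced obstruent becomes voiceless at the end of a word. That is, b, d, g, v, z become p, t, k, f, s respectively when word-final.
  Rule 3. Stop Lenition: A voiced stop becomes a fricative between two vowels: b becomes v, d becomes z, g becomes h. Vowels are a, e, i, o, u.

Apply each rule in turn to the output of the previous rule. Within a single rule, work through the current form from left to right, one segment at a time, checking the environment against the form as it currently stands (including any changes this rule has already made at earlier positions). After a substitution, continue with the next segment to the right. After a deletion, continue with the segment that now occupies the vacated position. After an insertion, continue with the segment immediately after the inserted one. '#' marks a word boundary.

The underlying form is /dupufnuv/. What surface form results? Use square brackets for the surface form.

Rule 1 Medial Vowel Deletion: [dupufnuv] → [dpfnv]
Rule 2 Final Obstruent Devoicing: [dpfnv] → [dpfnf]
Rule 3 Stop Lenition: no change — [dpfnf]

[dpfnf]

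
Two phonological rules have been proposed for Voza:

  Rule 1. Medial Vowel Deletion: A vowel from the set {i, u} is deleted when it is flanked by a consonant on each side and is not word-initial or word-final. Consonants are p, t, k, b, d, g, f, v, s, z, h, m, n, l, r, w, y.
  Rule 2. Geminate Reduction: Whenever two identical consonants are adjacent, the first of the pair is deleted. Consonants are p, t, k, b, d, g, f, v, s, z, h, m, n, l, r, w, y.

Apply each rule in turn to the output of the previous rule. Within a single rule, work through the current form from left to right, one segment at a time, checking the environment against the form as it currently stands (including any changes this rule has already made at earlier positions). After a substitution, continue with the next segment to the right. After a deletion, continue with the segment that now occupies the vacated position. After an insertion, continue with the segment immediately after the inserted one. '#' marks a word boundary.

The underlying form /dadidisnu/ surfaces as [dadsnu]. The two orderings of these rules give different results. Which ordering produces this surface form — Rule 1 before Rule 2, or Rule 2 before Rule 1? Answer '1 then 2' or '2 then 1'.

Order 1 then 2:
  1 Medial Vowel Deletion: [dadidisnu] → [daddsnu]
  2 Geminate Reduction: [daddsnu] → [dadsnu]
  result: [dadsnu]
Order 2 then 1:
  2 Geminate Reduction: no change — [dadidisnu]
  1 Medial Vowel Deletion: [dadidisnu] → [daddsnu]
  result: [daddsnu]

1 then 2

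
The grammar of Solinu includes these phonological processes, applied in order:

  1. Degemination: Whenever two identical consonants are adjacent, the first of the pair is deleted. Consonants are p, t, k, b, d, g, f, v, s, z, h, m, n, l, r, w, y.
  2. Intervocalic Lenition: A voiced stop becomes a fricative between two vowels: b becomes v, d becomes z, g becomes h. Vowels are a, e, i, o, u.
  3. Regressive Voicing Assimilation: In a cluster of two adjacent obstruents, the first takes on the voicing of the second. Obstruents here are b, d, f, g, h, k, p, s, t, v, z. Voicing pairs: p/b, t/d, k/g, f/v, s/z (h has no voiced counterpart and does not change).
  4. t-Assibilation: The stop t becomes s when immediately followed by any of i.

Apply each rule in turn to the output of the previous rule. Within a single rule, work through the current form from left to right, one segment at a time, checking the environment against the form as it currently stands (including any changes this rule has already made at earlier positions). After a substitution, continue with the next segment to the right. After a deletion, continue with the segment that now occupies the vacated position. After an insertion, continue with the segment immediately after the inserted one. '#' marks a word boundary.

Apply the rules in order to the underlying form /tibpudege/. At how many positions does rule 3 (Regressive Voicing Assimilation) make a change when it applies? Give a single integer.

1 Degemination: no change — [tibpudege]
2 Intervocalic Lenition: [tibpudege] → [tibpuzehe]
3 Regressive Voicing Assimilation: [tibpuzehe] → [tippuzehe]
4 t-Assibilation: [tippuzehe] → [sippuzehe]
Rule 3 changed 1 position(s).

1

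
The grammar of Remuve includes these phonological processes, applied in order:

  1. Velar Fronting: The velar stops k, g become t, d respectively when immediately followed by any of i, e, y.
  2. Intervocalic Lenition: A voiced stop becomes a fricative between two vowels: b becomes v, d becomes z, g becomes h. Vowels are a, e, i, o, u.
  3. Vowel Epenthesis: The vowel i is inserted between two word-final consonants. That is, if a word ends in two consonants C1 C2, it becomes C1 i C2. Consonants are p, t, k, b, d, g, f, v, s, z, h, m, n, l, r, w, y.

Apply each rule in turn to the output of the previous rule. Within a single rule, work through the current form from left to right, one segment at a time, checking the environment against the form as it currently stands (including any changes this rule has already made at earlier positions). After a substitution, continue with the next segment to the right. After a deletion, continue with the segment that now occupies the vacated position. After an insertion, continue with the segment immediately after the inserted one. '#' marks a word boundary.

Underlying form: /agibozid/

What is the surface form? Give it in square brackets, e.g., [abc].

1 Velar Fronting: [agibozid] → [adibozid]
2 Intervocalic Lenition: [adibozid] → [azivozid]
3 Vowel Epenthesis: no change — [azivozid]

[azivozid]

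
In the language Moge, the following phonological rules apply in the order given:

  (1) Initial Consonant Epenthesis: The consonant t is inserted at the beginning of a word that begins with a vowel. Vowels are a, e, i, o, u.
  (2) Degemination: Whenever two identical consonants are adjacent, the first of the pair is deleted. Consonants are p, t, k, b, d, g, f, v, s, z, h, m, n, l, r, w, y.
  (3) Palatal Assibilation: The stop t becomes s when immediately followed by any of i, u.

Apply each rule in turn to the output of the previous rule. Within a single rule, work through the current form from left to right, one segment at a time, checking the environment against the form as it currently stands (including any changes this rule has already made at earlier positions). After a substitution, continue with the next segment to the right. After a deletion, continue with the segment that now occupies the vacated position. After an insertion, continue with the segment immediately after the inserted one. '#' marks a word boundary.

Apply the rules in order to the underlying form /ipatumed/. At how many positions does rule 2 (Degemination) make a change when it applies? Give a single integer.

0

(1) Initial Consonant Epenthesis: [ipatumed] → [tipatumed]
(2) Degemination: no change — [tipatumed]
(3) Palatal Assibilation: [tipatumed] → [sipasumed]
Rule 2 changed 0 position(s).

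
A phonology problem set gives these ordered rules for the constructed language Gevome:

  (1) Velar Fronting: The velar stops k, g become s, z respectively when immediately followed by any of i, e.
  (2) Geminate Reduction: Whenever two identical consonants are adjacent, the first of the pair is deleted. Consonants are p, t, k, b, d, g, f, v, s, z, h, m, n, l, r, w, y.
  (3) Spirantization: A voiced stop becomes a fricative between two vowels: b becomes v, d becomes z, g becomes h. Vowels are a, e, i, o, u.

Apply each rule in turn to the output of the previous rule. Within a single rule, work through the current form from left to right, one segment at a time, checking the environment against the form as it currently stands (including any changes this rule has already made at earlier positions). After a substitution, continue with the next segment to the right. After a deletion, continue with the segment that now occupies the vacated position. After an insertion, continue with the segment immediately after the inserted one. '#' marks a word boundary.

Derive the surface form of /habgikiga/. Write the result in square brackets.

(1) Velar Fronting: [habgikiga] → [habzisiga]
(2) Geminate Reduction: no change — [habzisiga]
(3) Spirantization: [habzisiga] → [habzisiha]

[habzisiha]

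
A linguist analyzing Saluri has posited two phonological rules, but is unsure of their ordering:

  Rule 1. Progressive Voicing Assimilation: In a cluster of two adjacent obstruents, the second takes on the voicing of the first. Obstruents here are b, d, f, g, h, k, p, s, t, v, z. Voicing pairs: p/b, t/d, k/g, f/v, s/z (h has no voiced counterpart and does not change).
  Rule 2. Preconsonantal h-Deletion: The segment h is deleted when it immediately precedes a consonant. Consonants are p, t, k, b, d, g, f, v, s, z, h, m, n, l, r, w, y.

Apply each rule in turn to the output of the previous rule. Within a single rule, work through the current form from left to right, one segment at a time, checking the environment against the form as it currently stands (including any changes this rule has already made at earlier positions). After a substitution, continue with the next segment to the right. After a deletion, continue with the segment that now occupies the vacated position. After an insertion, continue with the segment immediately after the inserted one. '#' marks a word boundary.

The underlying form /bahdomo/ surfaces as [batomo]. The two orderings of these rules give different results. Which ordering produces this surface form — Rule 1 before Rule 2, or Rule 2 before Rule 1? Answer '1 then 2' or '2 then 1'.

1 then 2

Order 1 then 2:
  1 Progressive Voicing Assimilation: [bahdomo] → [bahtomo]
  2 Preconsonantal h-Deletion: [bahtomo] → [batomo]
  result: [batomo]
Order 2 then 1:
  2 Preconsonantal h-Deletion: [bahdomo] → [badomo]
  1 Progressive Voicing Assimilation: no change — [badomo]
  result: [badomo]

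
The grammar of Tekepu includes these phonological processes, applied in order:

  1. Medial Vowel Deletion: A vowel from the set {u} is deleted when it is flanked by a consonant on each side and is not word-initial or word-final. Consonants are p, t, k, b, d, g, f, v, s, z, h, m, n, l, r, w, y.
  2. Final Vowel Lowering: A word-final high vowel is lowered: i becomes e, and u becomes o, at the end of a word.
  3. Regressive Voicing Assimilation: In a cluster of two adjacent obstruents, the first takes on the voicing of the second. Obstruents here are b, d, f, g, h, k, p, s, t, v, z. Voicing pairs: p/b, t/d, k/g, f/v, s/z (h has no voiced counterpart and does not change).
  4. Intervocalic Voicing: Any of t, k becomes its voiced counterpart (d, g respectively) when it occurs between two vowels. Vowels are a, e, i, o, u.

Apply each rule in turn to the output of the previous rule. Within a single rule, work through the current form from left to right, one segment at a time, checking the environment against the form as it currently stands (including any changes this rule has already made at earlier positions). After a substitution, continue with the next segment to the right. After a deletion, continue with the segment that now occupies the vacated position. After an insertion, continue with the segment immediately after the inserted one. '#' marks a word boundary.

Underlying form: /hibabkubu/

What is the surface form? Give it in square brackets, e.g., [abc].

1 Medial Vowel Deletion: [hibabkubu] → [hibabkbu]
2 Final Vowel Lowering: [hibabkbu] → [hibabkbo]
3 Regressive Voicing Assimilation: [hibabkbo] → [hibapgbo]
4 Intervocalic Voicing: no change — [hibapgbo]

[hibapgbo]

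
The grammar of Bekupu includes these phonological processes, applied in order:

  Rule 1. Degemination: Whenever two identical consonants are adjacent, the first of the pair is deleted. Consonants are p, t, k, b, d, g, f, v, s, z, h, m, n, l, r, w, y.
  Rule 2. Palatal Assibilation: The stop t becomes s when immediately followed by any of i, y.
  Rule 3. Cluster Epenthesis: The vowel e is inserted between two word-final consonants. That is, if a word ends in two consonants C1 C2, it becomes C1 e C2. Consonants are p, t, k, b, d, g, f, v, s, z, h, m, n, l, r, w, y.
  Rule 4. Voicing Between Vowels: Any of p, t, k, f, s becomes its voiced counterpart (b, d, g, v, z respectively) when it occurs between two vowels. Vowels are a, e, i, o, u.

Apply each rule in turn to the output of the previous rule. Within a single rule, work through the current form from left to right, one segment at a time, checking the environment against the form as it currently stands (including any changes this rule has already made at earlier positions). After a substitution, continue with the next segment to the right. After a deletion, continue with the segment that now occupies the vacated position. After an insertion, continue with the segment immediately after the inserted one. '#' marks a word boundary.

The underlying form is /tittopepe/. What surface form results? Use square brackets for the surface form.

Rule 1 Degemination: [tittopepe] → [titopepe]
Rule 2 Palatal Assibilation: [titopepe] → [sitopepe]
Rule 3 Cluster Epenthesis: no change — [sitopepe]
Rule 4 Voicing Between Vowels: [sitopepe] → [sidobebe]

[sidobebe]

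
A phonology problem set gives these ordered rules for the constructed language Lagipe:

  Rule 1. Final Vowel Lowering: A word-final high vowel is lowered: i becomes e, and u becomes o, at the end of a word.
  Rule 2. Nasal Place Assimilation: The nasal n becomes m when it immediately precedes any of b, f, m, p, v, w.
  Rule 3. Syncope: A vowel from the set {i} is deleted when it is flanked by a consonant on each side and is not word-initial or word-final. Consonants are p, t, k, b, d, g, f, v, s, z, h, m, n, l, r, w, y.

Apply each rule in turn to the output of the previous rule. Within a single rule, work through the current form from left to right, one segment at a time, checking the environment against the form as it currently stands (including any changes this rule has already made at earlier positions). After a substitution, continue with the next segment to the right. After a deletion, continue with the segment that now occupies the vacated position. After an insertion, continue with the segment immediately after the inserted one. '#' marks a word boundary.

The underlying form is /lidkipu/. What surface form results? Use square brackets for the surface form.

Rule 1 Final Vowel Lowering: [lidkipu] → [lidkipo]
Rule 2 Nasal Place Assimilation: no change — [lidkipo]
Rule 3 Syncope: [lidkipo] → [ldkpo]

[ldkpo]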